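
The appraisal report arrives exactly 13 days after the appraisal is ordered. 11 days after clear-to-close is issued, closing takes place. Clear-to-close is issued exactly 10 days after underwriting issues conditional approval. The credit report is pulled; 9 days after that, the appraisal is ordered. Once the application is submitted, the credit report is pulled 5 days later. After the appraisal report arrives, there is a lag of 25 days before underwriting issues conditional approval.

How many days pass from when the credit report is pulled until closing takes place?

Causal path: the credit report is pulled → the appraisal is ordered → the appraisal report arrives → underwriting issues conditional approval → clear-to-close is issued → closing takes place.
Total delay along the path: 9 + 13 + 25 + 10 + 11 = 68 days.

68 days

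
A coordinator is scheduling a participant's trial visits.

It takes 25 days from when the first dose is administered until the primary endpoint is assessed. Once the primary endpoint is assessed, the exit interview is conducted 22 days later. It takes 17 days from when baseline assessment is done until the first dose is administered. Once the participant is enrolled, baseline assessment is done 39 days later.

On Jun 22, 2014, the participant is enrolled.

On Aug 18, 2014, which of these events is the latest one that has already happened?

The first dose is administered

The participant is enrolled: Jun 22, 2014.
Baseline assessment is done: Jun 22, 2014 + 39 days = Jul 31, 2014.
The first dose is administered: Jul 31, 2014 + 17 days = Aug 17, 2014.
The primary endpoint is assessed: Aug 17, 2014 + 25 days = Sep 11, 2014.
The exit interview is conducted: Sep 11, 2014 + 22 days = Oct 3, 2014.
Aug 18, 2014 falls between when the first dose is administered (Aug 17, 2014) and when the primary endpoint is assessed (Sep 11, 2014).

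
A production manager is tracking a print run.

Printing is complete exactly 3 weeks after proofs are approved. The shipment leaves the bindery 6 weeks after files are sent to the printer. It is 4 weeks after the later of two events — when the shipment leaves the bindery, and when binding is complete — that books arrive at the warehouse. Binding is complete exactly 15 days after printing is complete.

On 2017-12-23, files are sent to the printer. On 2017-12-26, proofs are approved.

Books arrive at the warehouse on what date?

2018-03-03

Files are sent to the printer: Dec 23, 2017.
The shipment leaves the bindery: Dec 23, 2017 + 6 weeks = Feb 3, 2018.
Proofs are approved: Dec 26, 2017.
Printing is complete: Dec 26, 2017 + 3 weeks = Jan 16, 2018.
Binding is complete: Jan 16, 2018 + 15 days = Jan 31, 2018.
Both prerequisites met — the shipment leaves the bindery (Feb 3, 2018), binding is complete (Jan 31, 2018); the later is Feb 3, 2018.
Books arrive at the warehouse: Feb 3, 2018 + 4 weeks = Mar 3, 2018.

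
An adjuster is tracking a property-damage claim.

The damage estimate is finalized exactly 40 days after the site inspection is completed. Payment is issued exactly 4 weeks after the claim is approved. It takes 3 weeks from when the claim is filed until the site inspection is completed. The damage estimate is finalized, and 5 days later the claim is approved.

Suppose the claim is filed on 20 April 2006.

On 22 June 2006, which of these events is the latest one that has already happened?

The damage estimate is finalized

The claim is filed: Apr 20, 2006.
The site inspection is completed: Apr 20, 2006 + 3 weeks = May 11, 2006.
The damage estimate is finalized: May 11, 2006 + 40 days = Jun 20, 2006.
The claim is approved: Jun 20, 2006 + 5 days = Jun 25, 2006.
Payment is issued: Jun 25, 2006 + 4 weeks = Jul 23, 2006.
Jun 22, 2006 falls between when the damage estimate is finalized (Jun 20, 2006) and when the claim is approved (Jun 25, 2006).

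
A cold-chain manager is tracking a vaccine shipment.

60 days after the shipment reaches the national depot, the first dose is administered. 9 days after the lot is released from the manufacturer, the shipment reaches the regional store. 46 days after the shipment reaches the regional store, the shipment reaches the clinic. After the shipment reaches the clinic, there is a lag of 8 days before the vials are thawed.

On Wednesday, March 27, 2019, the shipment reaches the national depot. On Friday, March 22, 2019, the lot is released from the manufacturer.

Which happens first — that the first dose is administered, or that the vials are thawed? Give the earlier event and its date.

The vials are thawed — Friday, May 24, 2019

The shipment reaches the national depot: Mar 27, 2019.
The first dose is administered: Mar 27, 2019 + 60 days = May 26, 2019.
The lot is released from the manufacturer: Mar 22, 2019.
The shipment reaches the regional store: Mar 22, 2019 + 9 days = Mar 31, 2019.
The shipment reaches the clinic: Mar 31, 2019 + 46 days = May 16, 2019.
The vials are thawed: May 16, 2019 + 8 days = May 24, 2019.
Comparing: the first dose is administered on May 26, 2019 vs the vials are thawed on May 24, 2019. Earlier: the vials are thawed.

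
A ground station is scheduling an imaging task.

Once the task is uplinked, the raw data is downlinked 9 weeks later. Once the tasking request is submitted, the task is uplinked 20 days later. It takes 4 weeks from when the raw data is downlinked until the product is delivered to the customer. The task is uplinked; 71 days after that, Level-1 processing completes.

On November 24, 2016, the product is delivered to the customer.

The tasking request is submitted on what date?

August 5, 2016

The product is delivered to the customer: Nov 24, 2016.
The raw data is downlinked: Nov 24, 2016 − 4 weeks = Oct 27, 2016.
The task is uplinked: Oct 27, 2016 − 9 weeks = Aug 25, 2016.
The tasking request is submitted: Aug 25, 2016 − 20 days = Aug 5, 2016.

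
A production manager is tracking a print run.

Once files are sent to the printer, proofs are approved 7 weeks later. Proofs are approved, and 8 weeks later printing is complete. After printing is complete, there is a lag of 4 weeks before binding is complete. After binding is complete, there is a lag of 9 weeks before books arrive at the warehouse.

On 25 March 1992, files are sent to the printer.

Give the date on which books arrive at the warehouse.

Files are sent to the printer: Mar 25, 1992.
Proofs are approved: Mar 25, 1992 + 7 weeks = May 13, 1992.
Printing is complete: May 13, 1992 + 8 weeks = Jul 8, 1992.
Binding is complete: Jul 8, 1992 + 4 weeks = Aug 5, 1992.
Books arrive at the warehouse: Aug 5, 1992 + 9 weeks = Oct 7, 1992.

7 October 1992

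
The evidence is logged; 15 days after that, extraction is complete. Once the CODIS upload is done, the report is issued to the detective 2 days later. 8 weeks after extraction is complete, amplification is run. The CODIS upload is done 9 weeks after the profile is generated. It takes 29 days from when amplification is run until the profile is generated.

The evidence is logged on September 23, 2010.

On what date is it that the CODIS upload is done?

March 5, 2011

The evidence is logged: Sep 23, 2010.
Extraction is complete: Sep 23, 2010 + 15 days = Oct 8, 2010.
Amplification is run: Oct 8, 2010 + 8 weeks = Dec 3, 2010.
The profile is generated: Dec 3, 2010 + 29 days = Jan 1, 2011.
The CODIS upload is done: Jan 1, 2011 + 9 weeks = Mar 5, 2011.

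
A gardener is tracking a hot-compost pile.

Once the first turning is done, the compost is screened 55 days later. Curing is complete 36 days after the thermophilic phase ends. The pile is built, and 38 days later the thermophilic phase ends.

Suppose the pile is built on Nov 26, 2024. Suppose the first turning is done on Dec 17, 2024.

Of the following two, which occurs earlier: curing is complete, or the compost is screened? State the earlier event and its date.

Curing is complete — Feb 8, 2025

The pile is built: Nov 26, 2024.
The thermophilic phase ends: Nov 26, 2024 + 38 days = Jan 3, 2025.
Curing is complete: Jan 3, 2025 + 36 days = Feb 8, 2025.
The first turning is done: Dec 17, 2024.
The compost is screened: Dec 17, 2024 + 55 days = Feb 10, 2025.
Comparing: curing is complete on Feb 8, 2025 vs the compost is screened on Feb 10, 2025. Earlier: curing is complete.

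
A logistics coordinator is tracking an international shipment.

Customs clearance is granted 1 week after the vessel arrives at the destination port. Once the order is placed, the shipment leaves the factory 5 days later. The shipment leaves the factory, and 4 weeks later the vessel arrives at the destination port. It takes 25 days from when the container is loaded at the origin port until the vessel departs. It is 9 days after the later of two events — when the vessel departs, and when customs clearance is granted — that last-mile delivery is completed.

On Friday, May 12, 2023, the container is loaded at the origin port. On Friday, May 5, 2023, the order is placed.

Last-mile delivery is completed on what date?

Friday, June 23, 2023

The container is loaded at the origin port: May 12, 2023.
The vessel departs: May 12, 2023 + 25 days = Jun 6, 2023.
The order is placed: May 5, 2023.
The shipment leaves the factory: May 5, 2023 + 5 days = May 10, 2023.
The vessel arrives at the destination port: May 10, 2023 + 4 weeks = Jun 7, 2023.
Customs clearance is granted: Jun 7, 2023 + 1 week = Jun 14, 2023.
Both prerequisites met — the vessel departs (Jun 6, 2023), customs clearance is granted (Jun 14, 2023); the later is Jun 14, 2023.
Last-mile delivery is completed: Jun 14, 2023 + 9 days = Jun 23, 2023.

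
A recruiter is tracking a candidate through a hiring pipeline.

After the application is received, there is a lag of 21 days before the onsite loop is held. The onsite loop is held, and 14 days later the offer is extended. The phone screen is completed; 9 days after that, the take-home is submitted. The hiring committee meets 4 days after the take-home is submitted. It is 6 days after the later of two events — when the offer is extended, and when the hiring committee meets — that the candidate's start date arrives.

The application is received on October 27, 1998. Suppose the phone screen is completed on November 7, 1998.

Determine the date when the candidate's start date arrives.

December 7, 1998

The application is received: Oct 27, 1998.
The onsite loop is held: Oct 27, 1998 + 21 days = Nov 17, 1998.
The offer is extended: Nov 17, 1998 + 14 days = Dec 1, 1998.
The phone screen is completed: Nov 7, 1998.
The take-home is submitted: Nov 7, 1998 + 9 days = Nov 16, 1998.
The hiring committee meets: Nov 16, 1998 + 4 days = Nov 20, 1998.
Both prerequisites met — the offer is extended (Dec 1, 1998), the hiring committee meets (Nov 20, 1998); the later is Dec 1, 1998.
The candidate's start date arrives: Dec 1, 1998 + 6 days = Dec 7, 1998.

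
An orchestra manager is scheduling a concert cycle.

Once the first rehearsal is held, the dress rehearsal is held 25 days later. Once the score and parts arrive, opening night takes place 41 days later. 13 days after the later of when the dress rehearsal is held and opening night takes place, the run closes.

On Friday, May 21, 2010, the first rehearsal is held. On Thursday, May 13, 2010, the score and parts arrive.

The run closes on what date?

Tuesday, July 6, 2010

The first rehearsal is held: May 21, 2010.
The dress rehearsal is held: May 21, 2010 + 25 days = Jun 15, 2010.
The score and parts arrive: May 13, 2010.
Opening night takes place: May 13, 2010 + 41 days = Jun 23, 2010.
Both prerequisites met — the dress rehearsal is held (Jun 15, 2010), opening night takes place (Jun 23, 2010); the later is Jun 23, 2010.
The run closes: Jun 23, 2010 + 13 days = Jul 6, 2010.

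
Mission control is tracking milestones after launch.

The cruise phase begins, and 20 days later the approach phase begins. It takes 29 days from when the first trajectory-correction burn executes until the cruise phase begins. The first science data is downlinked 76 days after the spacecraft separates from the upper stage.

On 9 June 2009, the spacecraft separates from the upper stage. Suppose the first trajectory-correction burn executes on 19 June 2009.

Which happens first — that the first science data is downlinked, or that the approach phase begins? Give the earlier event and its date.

The spacecraft separates from the upper stage: Jun 9, 2009.
The first science data is downlinked: Jun 9, 2009 + 76 days = Aug 24, 2009.
The first trajectory-correction burn executes: Jun 19, 2009.
The cruise phase begins: Jun 19, 2009 + 29 days = Jul 18, 2009.
The approach phase begins: Jul 18, 2009 + 20 days = Aug 7, 2009.
Comparing: the first science data is downlinked on Aug 24, 2009 vs the approach phase begins on Aug 7, 2009. Earlier: the approach phase begins.

The approach phase begins — 7 August 2009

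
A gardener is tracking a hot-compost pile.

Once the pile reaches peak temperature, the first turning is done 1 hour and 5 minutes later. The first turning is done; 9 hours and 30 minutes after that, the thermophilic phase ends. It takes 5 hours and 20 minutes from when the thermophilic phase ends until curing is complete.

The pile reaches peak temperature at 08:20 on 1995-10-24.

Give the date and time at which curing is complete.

00:15 on 1995-10-25

The pile reaches peak temperature: 08:20 Oct 24, 1995.
The first turning is done: 08:20 Oct 24, 1995 + 1h05m = 09:25 Oct 24, 1995.
The thermophilic phase ends: 09:25 Oct 24, 1995 + 9h30m = 18:55 Oct 24, 1995.
Curing is complete: 18:55 Oct 24, 1995 + 5h20m = 00:15 Oct 25, 1995.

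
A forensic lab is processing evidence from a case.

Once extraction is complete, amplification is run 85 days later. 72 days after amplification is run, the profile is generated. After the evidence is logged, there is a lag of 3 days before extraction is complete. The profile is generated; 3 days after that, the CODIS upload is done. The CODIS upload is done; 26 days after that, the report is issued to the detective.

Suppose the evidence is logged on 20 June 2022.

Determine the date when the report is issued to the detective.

26 December 2022

The evidence is logged: Jun 20, 2022.
Extraction is complete: Jun 20, 2022 + 3 days = Jun 23, 2022.
Amplification is run: Jun 23, 2022 + 85 days = Sep 16, 2022.
The profile is generated: Sep 16, 2022 + 72 days = Nov 27, 2022.
The CODIS upload is done: Nov 27, 2022 + 3 days = Nov 30, 2022.
The report is issued to the detective: Nov 30, 2022 + 26 days = Dec 26, 2022.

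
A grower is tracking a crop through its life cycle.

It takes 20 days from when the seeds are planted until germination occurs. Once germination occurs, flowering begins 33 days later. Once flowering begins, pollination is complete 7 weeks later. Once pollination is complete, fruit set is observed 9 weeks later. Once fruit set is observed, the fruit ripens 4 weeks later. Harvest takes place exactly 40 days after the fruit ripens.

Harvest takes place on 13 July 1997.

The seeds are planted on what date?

22 November 1996

Harvest takes place: Jul 13, 1997.
The fruit ripens: Jul 13, 1997 − 40 days = Jun 3, 1997.
Fruit set is observed: Jun 3, 1997 − 4 weeks = May 6, 1997.
Pollination is complete: May 6, 1997 − 9 weeks = Mar 4, 1997.
Flowering begins: Mar 4, 1997 − 7 weeks = Jan 14, 1997.
Germination occurs: Jan 14, 1997 − 33 days = Dec 12, 1996.
The seeds are planted: Dec 12, 1996 − 20 days = Nov 22, 1996.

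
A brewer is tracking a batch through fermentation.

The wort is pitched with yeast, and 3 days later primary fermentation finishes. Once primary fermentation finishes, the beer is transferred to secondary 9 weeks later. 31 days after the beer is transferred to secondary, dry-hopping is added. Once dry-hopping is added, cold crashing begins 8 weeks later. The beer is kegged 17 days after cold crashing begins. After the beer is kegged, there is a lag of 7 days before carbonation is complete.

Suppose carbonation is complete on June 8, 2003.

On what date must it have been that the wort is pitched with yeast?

December 13, 2002

Carbonation is complete: Jun 8, 2003.
The beer is kegged: Jun 8, 2003 − 7 days = Jun 1, 2003.
Cold crashing begins: Jun 1, 2003 − 17 days = May 15, 2003.
Dry-hopping is added: May 15, 2003 − 8 weeks = Mar 20, 2003.
The beer is transferred to secondary: Mar 20, 2003 − 31 days = Feb 17, 2003.
Primary fermentation finishes: Feb 17, 2003 − 9 weeks = Dec 16, 2002.
The wort is pitched with yeast: Dec 16, 2002 − 3 days = Dec 13, 2002.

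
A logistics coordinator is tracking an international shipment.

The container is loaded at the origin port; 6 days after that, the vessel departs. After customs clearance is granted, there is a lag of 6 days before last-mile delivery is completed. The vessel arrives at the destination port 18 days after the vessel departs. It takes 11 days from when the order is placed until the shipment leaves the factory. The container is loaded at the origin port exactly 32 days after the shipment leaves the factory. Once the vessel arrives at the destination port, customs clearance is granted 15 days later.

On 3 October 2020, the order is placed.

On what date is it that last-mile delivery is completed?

The order is placed: Oct 3, 2020.
The shipment leaves the factory: Oct 3, 2020 + 11 days = Oct 14, 2020.
The container is loaded at the origin port: Oct 14, 2020 + 32 days = Nov 15, 2020.
The vessel departs: Nov 15, 2020 + 6 days = Nov 21, 2020.
The vessel arrives at the destination port: Nov 21, 2020 + 18 days = Dec 9, 2020.
Customs clearance is granted: Dec 9, 2020 + 15 days = Dec 24, 2020.
Last-mile delivery is completed: Dec 24, 2020 + 6 days = Dec 30, 2020.

30 December 2020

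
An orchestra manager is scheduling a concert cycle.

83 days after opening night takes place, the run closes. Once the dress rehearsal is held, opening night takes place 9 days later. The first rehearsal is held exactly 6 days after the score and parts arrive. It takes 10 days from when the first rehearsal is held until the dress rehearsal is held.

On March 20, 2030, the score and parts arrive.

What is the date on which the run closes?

The score and parts arrive: Mar 20, 2030.
The first rehearsal is held: Mar 20, 2030 + 6 days = Mar 26, 2030.
The dress rehearsal is held: Mar 26, 2030 + 10 days = Apr 5, 2030.
Opening night takes place: Apr 5, 2030 + 9 days = Apr 14, 2030.
The run closes: Apr 14, 2030 + 83 days = Jul 6, 2030.

July 6, 2030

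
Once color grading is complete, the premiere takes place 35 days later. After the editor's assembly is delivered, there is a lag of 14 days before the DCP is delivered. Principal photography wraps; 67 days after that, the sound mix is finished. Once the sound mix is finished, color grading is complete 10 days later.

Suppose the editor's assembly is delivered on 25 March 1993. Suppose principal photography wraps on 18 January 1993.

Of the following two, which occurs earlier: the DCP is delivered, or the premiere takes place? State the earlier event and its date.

The editor's assembly is delivered: Mar 25, 1993.
The DCP is delivered: Mar 25, 1993 + 14 days = Apr 8, 1993.
Principal photography wraps: Jan 18, 1993.
The sound mix is finished: Jan 18, 1993 + 67 days = Mar 26, 1993.
Color grading is complete: Mar 26, 1993 + 10 days = Apr 5, 1993.
The premiere takes place: Apr 5, 1993 + 35 days = May 10, 1993.
Comparing: the DCP is delivered on Apr 8, 1993 vs the premiere takes place on May 10, 1993. Earlier: the DCP is delivered.

The DCP is delivered — 8 April 1993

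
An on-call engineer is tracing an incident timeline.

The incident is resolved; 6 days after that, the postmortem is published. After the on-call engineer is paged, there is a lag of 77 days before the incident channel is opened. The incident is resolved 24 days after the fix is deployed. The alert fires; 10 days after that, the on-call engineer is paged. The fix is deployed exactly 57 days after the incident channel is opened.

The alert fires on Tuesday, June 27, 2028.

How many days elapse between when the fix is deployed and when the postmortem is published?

30 days

Causal path: the fix is deployed → the incident is resolved → the postmortem is published.
Total delay along the path: 24 + 6 = 30 days.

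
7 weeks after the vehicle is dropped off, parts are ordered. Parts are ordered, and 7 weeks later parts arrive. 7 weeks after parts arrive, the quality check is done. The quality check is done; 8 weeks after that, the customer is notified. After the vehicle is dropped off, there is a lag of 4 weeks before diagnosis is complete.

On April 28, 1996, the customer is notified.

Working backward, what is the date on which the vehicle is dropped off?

The customer is notified: Apr 28, 1996.
The quality check is done: Apr 28, 1996 − 8 weeks = Mar 3, 1996.
Parts arrive: Mar 3, 1996 − 7 weeks = Jan 14, 1996.
Parts are ordered: Jan 14, 1996 − 7 weeks = Nov 26, 1995.
The vehicle is dropped off: Nov 26, 1995 − 7 weeks = Oct 8, 1995.

October 8, 1995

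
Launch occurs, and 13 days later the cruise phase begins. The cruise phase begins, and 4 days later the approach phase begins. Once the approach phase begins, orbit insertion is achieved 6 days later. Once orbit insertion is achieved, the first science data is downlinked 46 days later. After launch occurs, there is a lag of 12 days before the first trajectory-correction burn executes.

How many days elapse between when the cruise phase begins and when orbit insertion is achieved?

Causal path: the cruise phase begins → the approach phase begins → orbit insertion is achieved.
Total delay along the path: 4 + 6 = 10 days.

10 days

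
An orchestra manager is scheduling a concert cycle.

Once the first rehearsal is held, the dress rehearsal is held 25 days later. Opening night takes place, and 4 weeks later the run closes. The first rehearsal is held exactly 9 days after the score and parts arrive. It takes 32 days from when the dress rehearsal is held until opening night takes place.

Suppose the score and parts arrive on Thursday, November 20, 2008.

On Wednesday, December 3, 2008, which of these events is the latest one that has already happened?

The score and parts arrive: Nov 20, 2008.
The first rehearsal is held: Nov 20, 2008 + 9 days = Nov 29, 2008.
The dress rehearsal is held: Nov 29, 2008 + 25 days = Dec 24, 2008.
Opening night takes place: Dec 24, 2008 + 32 days = Jan 25, 2009.
The run closes: Jan 25, 2009 + 4 weeks = Feb 22, 2009.
Dec 3, 2008 falls between when the first rehearsal is held (Nov 29, 2008) and when the dress rehearsal is held (Dec 24, 2008).

The first rehearsal is held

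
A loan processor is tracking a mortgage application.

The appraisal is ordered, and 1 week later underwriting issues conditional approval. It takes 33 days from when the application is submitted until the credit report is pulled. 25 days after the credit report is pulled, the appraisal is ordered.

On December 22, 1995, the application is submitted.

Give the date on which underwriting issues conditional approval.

February 25, 1996

The application is submitted: Dec 22, 1995.
The credit report is pulled: Dec 22, 1995 + 33 days = Jan 24, 1996.
The appraisal is ordered: Jan 24, 1996 + 25 days = Feb 18, 1996.
Underwriting issues conditional approval: Feb 18, 1996 + 1 week = Feb 25, 1996.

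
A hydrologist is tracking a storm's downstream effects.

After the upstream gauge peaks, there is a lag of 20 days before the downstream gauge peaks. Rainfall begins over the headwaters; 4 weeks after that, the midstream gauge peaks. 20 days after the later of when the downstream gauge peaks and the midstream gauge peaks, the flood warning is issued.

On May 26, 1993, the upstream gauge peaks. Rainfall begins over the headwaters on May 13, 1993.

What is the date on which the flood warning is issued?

July 5, 1993

The upstream gauge peaks: May 26, 1993.
The downstream gauge peaks: May 26, 1993 + 20 days = Jun 15, 1993.
Rainfall begins over the headwaters: May 13, 1993.
The midstream gauge peaks: May 13, 1993 + 4 weeks = Jun 10, 1993.
Both prerequisites met — the downstream gauge peaks (Jun 15, 1993), the midstream gauge peaks (Jun 10, 1993); the later is Jun 15, 1993.
The flood warning is issued: Jun 15, 1993 + 20 days = Jul 5, 1993.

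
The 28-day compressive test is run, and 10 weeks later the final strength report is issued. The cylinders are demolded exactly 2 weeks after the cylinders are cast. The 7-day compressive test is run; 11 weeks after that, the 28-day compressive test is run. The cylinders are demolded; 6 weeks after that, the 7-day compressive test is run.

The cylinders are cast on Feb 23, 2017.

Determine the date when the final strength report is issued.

The cylinders are cast: Feb 23, 2017.
The cylinders are demolded: Feb 23, 2017 + 2 weeks = Mar 9, 2017.
The 7-day compressive test is run: Mar 9, 2017 + 6 weeks = Apr 20, 2017.
The 28-day compressive test is run: Apr 20, 2017 + 11 weeks = Jul 6, 2017.
The final strength report is issued: Jul 6, 2017 + 10 weeks = Sep 14, 2017.

Sep 14, 2017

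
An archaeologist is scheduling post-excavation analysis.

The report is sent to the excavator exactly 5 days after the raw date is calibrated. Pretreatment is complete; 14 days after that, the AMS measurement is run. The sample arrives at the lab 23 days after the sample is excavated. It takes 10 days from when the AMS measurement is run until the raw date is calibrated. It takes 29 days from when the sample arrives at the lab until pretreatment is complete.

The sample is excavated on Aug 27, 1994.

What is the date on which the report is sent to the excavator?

The sample is excavated: Aug 27, 1994.
The sample arrives at the lab: Aug 27, 1994 + 23 days = Sep 19, 1994.
Pretreatment is complete: Sep 19, 1994 + 29 days = Oct 18, 1994.
The AMS measurement is run: Oct 18, 1994 + 14 days = Nov 1, 1994.
The raw date is calibrated: Nov 1, 1994 + 10 days = Nov 11, 1994.
The report is sent to the excavator: Nov 11, 1994 + 5 days = Nov 16, 1994.

Nov 16, 1994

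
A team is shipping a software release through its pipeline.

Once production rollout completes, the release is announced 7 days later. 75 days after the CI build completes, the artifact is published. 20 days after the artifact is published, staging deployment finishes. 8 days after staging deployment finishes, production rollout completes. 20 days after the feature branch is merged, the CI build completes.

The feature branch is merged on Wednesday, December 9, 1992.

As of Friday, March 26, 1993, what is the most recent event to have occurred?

The artifact is published

The feature branch is merged: Dec 9, 1992.
The CI build completes: Dec 9, 1992 + 20 days = Dec 29, 1992.
The artifact is published: Dec 29, 1992 + 75 days = Mar 14, 1993.
Staging deployment finishes: Mar 14, 1993 + 20 days = Apr 3, 1993.
Production rollout completes: Apr 3, 1993 + 8 days = Apr 11, 1993.
The release is announced: Apr 11, 1993 + 7 days = Apr 18, 1993.
Mar 26, 1993 falls between when the artifact is published (Mar 14, 1993) and when staging deployment finishes (Apr 3, 1993).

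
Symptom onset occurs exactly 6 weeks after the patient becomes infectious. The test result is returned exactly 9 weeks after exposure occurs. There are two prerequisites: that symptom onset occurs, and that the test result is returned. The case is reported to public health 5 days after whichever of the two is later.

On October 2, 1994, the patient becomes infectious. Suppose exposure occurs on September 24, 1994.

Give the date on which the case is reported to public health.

The patient becomes infectious: Oct 2, 1994.
Symptom onset occurs: Oct 2, 1994 + 6 weeks = Nov 13, 1994.
Exposure occurs: Sep 24, 1994.
The test result is returned: Sep 24, 1994 + 9 weeks = Nov 26, 1994.
Both prerequisites met — symptom onset occurs (Nov 13, 1994), the test result is returned (Nov 26, 1994); the later is Nov 26, 1994.
The case is reported to public health: Nov 26, 1994 + 5 days = Dec 1, 1994.

December 1, 1994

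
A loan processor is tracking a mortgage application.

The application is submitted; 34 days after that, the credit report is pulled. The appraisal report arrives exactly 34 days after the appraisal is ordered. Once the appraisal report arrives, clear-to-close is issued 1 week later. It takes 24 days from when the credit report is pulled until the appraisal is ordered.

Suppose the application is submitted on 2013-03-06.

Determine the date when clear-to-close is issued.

2013-06-13

The application is submitted: Mar 6, 2013.
The credit report is pulled: Mar 6, 2013 + 34 days = Apr 9, 2013.
The appraisal is ordered: Apr 9, 2013 + 24 days = May 3, 2013.
The appraisal report arrives: May 3, 2013 + 34 days = Jun 6, 2013.
Clear-to-close is issued: Jun 6, 2013 + 1 week = Jun 13, 2013.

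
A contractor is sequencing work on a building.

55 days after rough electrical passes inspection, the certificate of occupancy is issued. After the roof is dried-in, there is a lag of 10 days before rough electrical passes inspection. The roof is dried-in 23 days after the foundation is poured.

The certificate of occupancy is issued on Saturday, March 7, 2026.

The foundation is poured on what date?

The certificate of occupancy is issued: Mar 7, 2026.
Rough electrical passes inspection: Mar 7, 2026 − 55 days = Jan 11, 2026.
The roof is dried-in: Jan 11, 2026 − 10 days = Jan 1, 2026.
The foundation is poured: Jan 1, 2026 − 23 days = Dec 9, 2025.

Tuesday, December 9, 2025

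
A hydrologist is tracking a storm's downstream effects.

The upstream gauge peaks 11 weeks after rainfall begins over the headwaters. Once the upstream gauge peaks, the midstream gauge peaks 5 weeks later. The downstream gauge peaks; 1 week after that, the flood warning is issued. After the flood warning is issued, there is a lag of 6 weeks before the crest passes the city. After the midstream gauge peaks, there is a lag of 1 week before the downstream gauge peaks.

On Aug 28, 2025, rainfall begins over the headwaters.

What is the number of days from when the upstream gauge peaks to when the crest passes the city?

Causal path: the upstream gauge peaks → the midstream gauge peaks → the downstream gauge peaks → the flood warning is issued → the crest passes the city.
Total delay along the path: 5 + 1 + 1 + 6 weeks = 13 weeks = 91 days.

91 days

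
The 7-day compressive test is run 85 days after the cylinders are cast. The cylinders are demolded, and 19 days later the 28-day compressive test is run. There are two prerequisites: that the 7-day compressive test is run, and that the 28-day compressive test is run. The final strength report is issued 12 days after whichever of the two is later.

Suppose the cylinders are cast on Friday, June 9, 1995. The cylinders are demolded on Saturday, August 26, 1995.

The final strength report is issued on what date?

The cylinders are cast: Jun 9, 1995.
The 7-day compressive test is run: Jun 9, 1995 + 85 days = Sep 2, 1995.
The cylinders are demolded: Aug 26, 1995.
The 28-day compressive test is run: Aug 26, 1995 + 19 days = Sep 14, 1995.
Both prerequisites met — the 7-day compressive test is run (Sep 2, 1995), the 28-day compressive test is run (Sep 14, 1995); the later is Sep 14, 1995.
The final strength report is issued: Sep 14, 1995 + 12 days = Sep 26, 1995.

Tuesday, September 26, 1995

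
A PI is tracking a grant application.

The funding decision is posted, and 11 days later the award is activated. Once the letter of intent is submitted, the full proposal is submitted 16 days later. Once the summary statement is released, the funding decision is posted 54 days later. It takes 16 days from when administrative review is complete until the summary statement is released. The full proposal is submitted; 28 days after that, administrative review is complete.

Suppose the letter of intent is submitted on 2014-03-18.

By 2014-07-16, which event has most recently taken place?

The letter of intent is submitted: Mar 18, 2014.
The full proposal is submitted: Mar 18, 2014 + 16 days = Apr 3, 2014.
Administrative review is complete: Apr 3, 2014 + 28 days = May 1, 2014.
The summary statement is released: May 1, 2014 + 16 days = May 17, 2014.
The funding decision is posted: May 17, 2014 + 54 days = Jul 10, 2014.
The award is activated: Jul 10, 2014 + 11 days = Jul 21, 2014.
Jul 16, 2014 falls between when the funding decision is posted (Jul 10, 2014) and when the award is activated (Jul 21, 2014).

The funding decision is posted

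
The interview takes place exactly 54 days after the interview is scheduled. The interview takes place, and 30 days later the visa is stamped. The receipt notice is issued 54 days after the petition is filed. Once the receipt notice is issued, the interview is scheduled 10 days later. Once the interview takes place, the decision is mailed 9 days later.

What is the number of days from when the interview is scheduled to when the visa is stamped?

84 days

Causal path: the interview is scheduled → the interview takes place → the visa is stamped.
Total delay along the path: 54 + 30 = 84 days.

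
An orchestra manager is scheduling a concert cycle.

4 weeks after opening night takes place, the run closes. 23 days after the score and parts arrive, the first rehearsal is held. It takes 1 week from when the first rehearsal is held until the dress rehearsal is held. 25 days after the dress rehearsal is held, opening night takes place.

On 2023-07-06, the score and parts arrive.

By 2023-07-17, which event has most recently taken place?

The score and parts arrive

The score and parts arrive: Jul 6, 2023.
The first rehearsal is held: Jul 6, 2023 + 23 days = Jul 29, 2023.
The dress rehearsal is held: Jul 29, 2023 + 1 week = Aug 5, 2023.
Opening night takes place: Aug 5, 2023 + 25 days = Aug 30, 2023.
The run closes: Aug 30, 2023 + 4 weeks = Sep 27, 2023.
Jul 17, 2023 falls between when the score and parts arrive (Jul 6, 2023) and when the first rehearsal is held (Jul 29, 2023).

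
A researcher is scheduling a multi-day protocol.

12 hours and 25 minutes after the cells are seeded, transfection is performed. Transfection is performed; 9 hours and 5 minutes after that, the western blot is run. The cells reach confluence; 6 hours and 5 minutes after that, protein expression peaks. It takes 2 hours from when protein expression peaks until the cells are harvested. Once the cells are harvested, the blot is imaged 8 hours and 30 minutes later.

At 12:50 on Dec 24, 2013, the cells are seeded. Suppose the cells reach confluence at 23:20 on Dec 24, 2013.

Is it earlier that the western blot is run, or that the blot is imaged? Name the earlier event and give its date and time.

The western blot is run — 10:20 on Dec 25, 2013

The cells are seeded: 12:50 Dec 24, 2013.
Transfection is performed: 12:50 Dec 24, 2013 + 12h25m = 01:15 Dec 25, 2013.
The western blot is run: 01:15 Dec 25, 2013 + 9h05m = 10:20 Dec 25, 2013.
The cells reach confluence: 23:20 Dec 24, 2013.
Protein expression peaks: 23:20 Dec 24, 2013 + 6h05m = 05:25 Dec 25, 2013.
The cells are harvested: 05:25 Dec 25, 2013 + 2h = 07:25 Dec 25, 2013.
The blot is imaged: 07:25 Dec 25, 2013 + 8h30m = 15:55 Dec 25, 2013.
Comparing: the western blot is run at 10:20 Dec 25, 2013 vs the blot is imaged at 15:55 Dec 25, 2013. Earlier: the western blot is run.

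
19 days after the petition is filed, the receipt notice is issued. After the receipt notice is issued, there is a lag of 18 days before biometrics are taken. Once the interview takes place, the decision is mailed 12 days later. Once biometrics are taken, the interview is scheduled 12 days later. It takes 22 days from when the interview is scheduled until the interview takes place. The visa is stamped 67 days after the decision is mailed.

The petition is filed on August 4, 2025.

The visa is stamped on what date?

January 1, 2026

The petition is filed: Aug 4, 2025.
The receipt notice is issued: Aug 4, 2025 + 19 days = Aug 23, 2025.
Biometrics are taken: Aug 23, 2025 + 18 days = Sep 10, 2025.
The interview is scheduled: Sep 10, 2025 + 12 days = Sep 22, 2025.
The interview takes place: Sep 22, 2025 + 22 days = Oct 14, 2025.
The decision is mailed: Oct 14, 2025 + 12 days = Oct 26, 2025.
The visa is stamped: Oct 26, 2025 + 67 days = Jan 1, 2026.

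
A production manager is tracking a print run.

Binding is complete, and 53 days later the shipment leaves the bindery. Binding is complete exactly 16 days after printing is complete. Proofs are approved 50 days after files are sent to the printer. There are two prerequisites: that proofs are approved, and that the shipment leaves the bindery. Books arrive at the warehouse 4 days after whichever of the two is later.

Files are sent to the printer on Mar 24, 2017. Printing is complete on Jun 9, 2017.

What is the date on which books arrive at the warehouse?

Files are sent to the printer: Mar 24, 2017.
Proofs are approved: Mar 24, 2017 + 50 days = May 13, 2017.
Printing is complete: Jun 9, 2017.
Binding is complete: Jun 9, 2017 + 16 days = Jun 25, 2017.
The shipment leaves the bindery: Jun 25, 2017 + 53 days = Aug 17, 2017.
Both prerequisites met — proofs are approved (May 13, 2017), the shipment leaves the bindery (Aug 17, 2017); the later is Aug 17, 2017.
Books arrive at the warehouse: Aug 17, 2017 + 4 days = Aug 21, 2017.

Aug 21, 2017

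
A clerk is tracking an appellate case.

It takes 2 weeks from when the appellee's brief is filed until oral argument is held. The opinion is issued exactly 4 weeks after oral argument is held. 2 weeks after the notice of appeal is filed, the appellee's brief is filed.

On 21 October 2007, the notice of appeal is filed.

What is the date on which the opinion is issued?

16 December 2007

The notice of appeal is filed: Oct 21, 2007.
The appellee's brief is filed: Oct 21, 2007 + 2 weeks = Nov 4, 2007.
Oral argument is held: Nov 4, 2007 + 2 weeks = Nov 18, 2007.
The opinion is issued: Nov 18, 2007 + 4 weeks = Dec 16, 2007.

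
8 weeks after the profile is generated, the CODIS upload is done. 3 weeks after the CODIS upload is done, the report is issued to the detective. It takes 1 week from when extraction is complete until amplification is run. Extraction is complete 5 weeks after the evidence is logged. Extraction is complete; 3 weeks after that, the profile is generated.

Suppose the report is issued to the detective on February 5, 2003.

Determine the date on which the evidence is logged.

The report is issued to the detective: Feb 5, 2003.
The CODIS upload is done: Feb 5, 2003 − 3 weeks = Jan 15, 2003.
The profile is generated: Jan 15, 2003 − 8 weeks = Nov 20, 2002.
Extraction is complete: Nov 20, 2002 − 3 weeks = Oct 30, 2002.
The evidence is logged: Oct 30, 2002 − 5 weeks = Sep 25, 2002.

September 25, 2002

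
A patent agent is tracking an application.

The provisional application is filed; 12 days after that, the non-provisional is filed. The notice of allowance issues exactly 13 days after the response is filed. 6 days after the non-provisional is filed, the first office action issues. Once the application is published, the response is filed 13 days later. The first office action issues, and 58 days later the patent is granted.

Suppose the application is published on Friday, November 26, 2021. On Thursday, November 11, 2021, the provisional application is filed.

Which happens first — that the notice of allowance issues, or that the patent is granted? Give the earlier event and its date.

The notice of allowance issues — Wednesday, December 22, 2021

The application is published: Nov 26, 2021.
The response is filed: Nov 26, 2021 + 13 days = Dec 9, 2021.
The notice of allowance issues: Dec 9, 2021 + 13 days = Dec 22, 2021.
The provisional application is filed: Nov 11, 2021.
The non-provisional is filed: Nov 11, 2021 + 12 days = Nov 23, 2021.
The first office action issues: Nov 23, 2021 + 6 days = Nov 29, 2021.
The patent is granted: Nov 29, 2021 + 58 days = Jan 26, 2022.
Comparing: the notice of allowance issues on Dec 22, 2021 vs the patent is granted on Jan 26, 2022. Earlier: the notice of allowance issues.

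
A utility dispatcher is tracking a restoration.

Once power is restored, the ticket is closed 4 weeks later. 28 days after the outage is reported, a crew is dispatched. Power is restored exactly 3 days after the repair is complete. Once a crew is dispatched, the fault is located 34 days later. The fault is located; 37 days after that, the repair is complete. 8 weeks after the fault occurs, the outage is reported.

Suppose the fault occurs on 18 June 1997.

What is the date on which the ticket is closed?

The fault occurs: Jun 18, 1997.
The outage is reported: Jun 18, 1997 + 8 weeks = Aug 13, 1997.
A crew is dispatched: Aug 13, 1997 + 28 days = Sep 10, 1997.
The fault is located: Sep 10, 1997 + 34 days = Oct 14, 1997.
The repair is complete: Oct 14, 1997 + 37 days = Nov 20, 1997.
Power is restored: Nov 20, 1997 + 3 days = Nov 23, 1997.
The ticket is closed: Nov 23, 1997 + 4 weeks = Dec 21, 1997.

21 December 1997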